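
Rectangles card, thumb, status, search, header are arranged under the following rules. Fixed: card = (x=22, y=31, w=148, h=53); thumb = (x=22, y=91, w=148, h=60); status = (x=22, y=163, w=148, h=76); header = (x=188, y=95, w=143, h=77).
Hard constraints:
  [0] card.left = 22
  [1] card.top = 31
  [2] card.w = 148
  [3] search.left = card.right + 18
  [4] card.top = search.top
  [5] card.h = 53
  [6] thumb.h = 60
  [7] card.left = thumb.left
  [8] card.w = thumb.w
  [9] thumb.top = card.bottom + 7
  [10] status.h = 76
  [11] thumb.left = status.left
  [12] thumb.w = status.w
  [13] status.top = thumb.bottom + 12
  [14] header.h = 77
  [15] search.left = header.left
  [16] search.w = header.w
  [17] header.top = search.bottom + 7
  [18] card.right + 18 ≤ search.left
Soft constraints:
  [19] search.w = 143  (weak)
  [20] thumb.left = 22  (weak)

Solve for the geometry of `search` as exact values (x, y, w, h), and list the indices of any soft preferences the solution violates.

1. search.x = 188  [search.left = card.right + 18]
2. search.y = 31  [card.top = search.top]
3. search.w = 143  [search.w = header.w]
4. search.h = 57  [header.top = search.bottom + 7]

search = (x=188, y=31, w=143, h=57)
violated soft preferences: none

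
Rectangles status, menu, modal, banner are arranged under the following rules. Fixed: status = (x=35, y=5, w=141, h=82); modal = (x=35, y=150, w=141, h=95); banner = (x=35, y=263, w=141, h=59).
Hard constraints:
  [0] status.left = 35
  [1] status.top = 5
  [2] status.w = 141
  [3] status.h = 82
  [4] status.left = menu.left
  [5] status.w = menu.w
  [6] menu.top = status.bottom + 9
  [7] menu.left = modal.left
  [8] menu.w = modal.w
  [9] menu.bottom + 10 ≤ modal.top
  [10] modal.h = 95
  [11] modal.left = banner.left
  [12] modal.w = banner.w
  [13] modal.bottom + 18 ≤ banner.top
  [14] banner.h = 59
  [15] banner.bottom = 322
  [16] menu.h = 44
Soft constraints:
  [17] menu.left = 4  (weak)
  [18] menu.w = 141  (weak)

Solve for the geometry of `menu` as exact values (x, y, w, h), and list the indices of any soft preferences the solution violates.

menu = (x=35, y=96, w=141, h=44)
violated soft preferences: 17

1. menu.x = 35  [status.left = menu.left]
2. menu.w = 141  [status.w = menu.w]
3. menu.y = 96  [menu.top = status.bottom + 9]
4. menu.h = 44  [menu.h = 44]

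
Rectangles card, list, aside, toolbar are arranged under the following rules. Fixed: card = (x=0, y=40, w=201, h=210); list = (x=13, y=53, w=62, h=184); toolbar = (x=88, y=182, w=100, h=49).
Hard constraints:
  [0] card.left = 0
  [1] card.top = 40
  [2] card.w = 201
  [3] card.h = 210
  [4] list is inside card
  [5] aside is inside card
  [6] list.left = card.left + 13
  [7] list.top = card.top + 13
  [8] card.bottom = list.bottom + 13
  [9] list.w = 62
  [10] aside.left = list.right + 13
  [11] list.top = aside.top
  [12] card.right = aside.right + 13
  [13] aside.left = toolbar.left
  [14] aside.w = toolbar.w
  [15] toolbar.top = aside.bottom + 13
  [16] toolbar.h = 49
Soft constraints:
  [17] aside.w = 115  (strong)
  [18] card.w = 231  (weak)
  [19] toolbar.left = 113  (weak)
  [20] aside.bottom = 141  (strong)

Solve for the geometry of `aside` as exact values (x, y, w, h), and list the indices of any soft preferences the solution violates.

aside = (x=88, y=53, w=100, h=116)
violated soft preferences: 17, 18, 19, 20

1. aside.x = 88  [aside.left = list.right + 13]
2. aside.y = 53  [list.top = aside.top]
3. aside.w = 100  [card.right = aside.right + 13]
4. aside.h = 116  [toolbar.top = aside.bottom + 13]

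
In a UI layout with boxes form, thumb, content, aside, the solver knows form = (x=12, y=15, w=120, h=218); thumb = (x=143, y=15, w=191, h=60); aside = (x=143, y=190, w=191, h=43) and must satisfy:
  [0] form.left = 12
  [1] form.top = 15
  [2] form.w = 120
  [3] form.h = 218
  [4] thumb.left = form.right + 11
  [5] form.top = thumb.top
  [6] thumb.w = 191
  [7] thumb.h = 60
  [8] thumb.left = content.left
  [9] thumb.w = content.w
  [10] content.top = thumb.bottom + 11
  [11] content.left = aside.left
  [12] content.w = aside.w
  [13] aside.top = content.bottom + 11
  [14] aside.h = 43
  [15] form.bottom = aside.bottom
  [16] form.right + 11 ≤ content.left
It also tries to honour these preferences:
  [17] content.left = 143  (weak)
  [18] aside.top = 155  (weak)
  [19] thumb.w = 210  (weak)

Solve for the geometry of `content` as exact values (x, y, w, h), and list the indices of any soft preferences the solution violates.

content = (x=143, y=86, w=191, h=93)
violated soft preferences: 18, 19

1. content.x = 143  [thumb.left = content.left]
2. content.w = 191  [thumb.w = content.w]
3. content.y = 86  [content.top = thumb.bottom + 11]
4. content.h = 93  [aside.top = content.bottom + 11]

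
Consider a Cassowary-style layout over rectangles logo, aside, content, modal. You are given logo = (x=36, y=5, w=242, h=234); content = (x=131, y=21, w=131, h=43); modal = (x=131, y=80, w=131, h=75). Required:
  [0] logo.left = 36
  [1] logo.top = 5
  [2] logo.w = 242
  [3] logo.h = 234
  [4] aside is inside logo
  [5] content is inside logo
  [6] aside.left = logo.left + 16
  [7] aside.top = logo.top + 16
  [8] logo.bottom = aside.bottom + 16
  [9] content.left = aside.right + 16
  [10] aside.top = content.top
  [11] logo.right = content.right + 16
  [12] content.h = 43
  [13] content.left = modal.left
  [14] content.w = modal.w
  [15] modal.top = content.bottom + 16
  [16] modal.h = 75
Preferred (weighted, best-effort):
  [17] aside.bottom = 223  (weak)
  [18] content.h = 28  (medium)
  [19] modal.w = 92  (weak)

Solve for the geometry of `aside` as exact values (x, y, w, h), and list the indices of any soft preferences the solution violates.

aside = (x=52, y=21, w=63, h=202)
violated soft preferences: 18, 19

1. aside.x = 52  [aside.left = logo.left + 16]
2. aside.y = 21  [aside.top = logo.top + 16]
3. aside.h = 202  [logo.bottom = aside.bottom + 16]
4. aside.w = 63  [content.left = aside.right + 16]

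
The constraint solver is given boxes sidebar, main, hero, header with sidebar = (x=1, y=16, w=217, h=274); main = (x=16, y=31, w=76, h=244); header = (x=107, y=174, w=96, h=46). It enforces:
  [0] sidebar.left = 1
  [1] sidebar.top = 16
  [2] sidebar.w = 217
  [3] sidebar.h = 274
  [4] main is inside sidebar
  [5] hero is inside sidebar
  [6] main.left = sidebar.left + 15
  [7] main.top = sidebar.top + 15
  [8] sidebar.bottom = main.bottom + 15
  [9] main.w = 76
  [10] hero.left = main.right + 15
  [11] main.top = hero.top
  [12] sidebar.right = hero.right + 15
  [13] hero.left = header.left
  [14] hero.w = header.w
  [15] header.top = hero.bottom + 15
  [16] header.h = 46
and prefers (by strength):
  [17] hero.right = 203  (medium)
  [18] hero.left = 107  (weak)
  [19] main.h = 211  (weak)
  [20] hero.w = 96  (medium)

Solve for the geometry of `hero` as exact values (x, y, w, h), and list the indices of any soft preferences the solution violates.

hero = (x=107, y=31, w=96, h=128)
violated soft preferences: 19

1. hero.x = 107  [hero.left = main.right + 15]
2. hero.y = 31  [main.top = hero.top]
3. hero.w = 96  [sidebar.right = hero.right + 15]
4. hero.h = 128  [header.top = hero.bottom + 15]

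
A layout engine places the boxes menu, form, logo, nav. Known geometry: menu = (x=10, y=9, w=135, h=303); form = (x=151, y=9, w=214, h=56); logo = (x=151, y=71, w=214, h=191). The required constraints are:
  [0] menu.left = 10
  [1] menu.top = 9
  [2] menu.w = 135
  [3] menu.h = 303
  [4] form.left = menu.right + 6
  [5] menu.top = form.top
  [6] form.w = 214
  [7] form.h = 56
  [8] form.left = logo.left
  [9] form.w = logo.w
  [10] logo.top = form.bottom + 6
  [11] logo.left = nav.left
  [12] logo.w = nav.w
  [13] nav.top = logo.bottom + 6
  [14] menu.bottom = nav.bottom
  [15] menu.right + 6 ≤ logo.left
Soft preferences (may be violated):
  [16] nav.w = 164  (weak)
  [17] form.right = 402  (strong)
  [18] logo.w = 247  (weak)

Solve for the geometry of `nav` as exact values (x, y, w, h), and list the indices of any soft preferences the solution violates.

1. nav.x = 151  [logo.left = nav.left]
2. nav.w = 214  [logo.w = nav.w]
3. nav.y = 268  [nav.top = logo.bottom + 6]
4. nav.h = 44  [menu.bottom = nav.bottom]

nav = (x=151, y=268, w=214, h=44)
violated soft preferences: 16, 17, 18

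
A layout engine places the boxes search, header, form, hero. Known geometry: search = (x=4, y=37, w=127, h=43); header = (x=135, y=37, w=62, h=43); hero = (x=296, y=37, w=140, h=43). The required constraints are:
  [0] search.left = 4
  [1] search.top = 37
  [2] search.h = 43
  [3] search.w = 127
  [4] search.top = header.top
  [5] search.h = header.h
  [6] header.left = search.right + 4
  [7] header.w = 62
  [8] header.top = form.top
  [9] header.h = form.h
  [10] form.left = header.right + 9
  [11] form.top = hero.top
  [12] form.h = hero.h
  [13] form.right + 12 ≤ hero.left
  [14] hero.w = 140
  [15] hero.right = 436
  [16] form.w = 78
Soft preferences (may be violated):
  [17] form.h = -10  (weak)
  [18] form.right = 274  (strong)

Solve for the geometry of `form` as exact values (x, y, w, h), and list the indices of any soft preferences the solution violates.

form = (x=206, y=37, w=78, h=43)
violated soft preferences: 17, 18

1. form.y = 37  [header.top = form.top]
2. form.h = 43  [header.h = form.h]
3. form.x = 206  [form.left = header.right + 9]
4. form.w = 78  [form.w = 78]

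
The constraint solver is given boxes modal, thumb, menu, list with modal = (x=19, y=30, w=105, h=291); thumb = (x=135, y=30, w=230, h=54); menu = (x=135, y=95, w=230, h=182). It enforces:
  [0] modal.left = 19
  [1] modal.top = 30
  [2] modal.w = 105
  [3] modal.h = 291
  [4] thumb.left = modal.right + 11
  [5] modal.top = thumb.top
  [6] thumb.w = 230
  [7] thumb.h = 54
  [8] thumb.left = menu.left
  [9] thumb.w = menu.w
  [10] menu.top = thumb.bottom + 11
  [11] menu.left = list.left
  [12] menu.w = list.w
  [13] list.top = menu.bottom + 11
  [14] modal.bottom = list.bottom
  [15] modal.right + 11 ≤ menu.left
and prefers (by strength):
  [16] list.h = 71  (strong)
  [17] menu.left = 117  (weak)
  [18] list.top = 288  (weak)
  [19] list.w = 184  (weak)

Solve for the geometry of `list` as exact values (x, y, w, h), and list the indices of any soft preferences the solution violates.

list = (x=135, y=288, w=230, h=33)
violated soft preferences: 16, 17, 19

1. list.x = 135  [menu.left = list.left]
2. list.w = 230  [menu.w = list.w]
3. list.y = 288  [list.top = menu.bottom + 11]
4. list.h = 33  [modal.bottom = list.bottom]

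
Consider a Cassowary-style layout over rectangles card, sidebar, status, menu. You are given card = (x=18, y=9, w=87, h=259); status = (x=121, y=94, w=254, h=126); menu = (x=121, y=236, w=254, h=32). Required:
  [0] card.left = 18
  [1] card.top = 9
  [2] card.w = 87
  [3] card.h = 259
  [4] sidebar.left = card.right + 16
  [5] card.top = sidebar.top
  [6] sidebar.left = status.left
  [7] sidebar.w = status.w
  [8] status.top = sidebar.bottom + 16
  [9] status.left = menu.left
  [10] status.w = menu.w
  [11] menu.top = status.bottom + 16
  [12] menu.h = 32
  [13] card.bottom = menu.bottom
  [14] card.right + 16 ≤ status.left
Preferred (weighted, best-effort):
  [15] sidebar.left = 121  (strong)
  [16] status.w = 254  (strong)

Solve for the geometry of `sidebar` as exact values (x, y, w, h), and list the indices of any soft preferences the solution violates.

1. sidebar.x = 121  [sidebar.left = card.right + 16]
2. sidebar.y = 9  [card.top = sidebar.top]
3. sidebar.w = 254  [sidebar.w = status.w]
4. sidebar.h = 69  [status.top = sidebar.bottom + 16]

sidebar = (x=121, y=9, w=254, h=69)
violated soft preferences: none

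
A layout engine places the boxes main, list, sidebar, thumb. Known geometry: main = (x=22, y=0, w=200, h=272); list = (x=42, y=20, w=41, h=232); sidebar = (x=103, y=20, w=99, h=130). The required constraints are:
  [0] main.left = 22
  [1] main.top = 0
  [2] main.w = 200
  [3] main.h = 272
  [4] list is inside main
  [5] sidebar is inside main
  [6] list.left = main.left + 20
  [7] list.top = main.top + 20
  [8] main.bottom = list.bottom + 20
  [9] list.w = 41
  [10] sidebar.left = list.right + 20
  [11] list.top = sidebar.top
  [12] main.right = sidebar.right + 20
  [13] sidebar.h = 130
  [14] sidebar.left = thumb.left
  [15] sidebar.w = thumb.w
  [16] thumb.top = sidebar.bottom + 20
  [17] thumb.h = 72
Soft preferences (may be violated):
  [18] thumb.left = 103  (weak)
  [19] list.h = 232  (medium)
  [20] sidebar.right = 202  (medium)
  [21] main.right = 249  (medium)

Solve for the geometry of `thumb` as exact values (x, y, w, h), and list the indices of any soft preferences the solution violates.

thumb = (x=103, y=170, w=99, h=72)
violated soft preferences: 21

1. thumb.x = 103  [sidebar.left = thumb.left]
2. thumb.w = 99  [sidebar.w = thumb.w]
3. thumb.y = 170  [thumb.top = sidebar.bottom + 20]
4. thumb.h = 72  [thumb.h = 72]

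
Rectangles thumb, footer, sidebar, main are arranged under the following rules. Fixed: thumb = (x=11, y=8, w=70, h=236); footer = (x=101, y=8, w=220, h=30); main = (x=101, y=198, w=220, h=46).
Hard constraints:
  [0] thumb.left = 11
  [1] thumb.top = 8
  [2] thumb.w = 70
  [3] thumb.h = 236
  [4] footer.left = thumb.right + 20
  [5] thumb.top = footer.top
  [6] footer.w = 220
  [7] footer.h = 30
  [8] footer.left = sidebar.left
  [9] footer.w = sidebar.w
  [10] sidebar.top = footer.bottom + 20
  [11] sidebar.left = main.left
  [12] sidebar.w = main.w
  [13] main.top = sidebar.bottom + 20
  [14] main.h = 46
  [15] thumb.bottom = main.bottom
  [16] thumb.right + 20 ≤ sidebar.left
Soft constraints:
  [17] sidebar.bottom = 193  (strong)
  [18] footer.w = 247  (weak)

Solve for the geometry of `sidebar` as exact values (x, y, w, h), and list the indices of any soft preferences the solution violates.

sidebar = (x=101, y=58, w=220, h=120)
violated soft preferences: 17, 18

1. sidebar.x = 101  [footer.left = sidebar.left]
2. sidebar.w = 220  [footer.w = sidebar.w]
3. sidebar.y = 58  [sidebar.top = footer.bottom + 20]
4. sidebar.h = 120  [main.top = sidebar.bottom + 20]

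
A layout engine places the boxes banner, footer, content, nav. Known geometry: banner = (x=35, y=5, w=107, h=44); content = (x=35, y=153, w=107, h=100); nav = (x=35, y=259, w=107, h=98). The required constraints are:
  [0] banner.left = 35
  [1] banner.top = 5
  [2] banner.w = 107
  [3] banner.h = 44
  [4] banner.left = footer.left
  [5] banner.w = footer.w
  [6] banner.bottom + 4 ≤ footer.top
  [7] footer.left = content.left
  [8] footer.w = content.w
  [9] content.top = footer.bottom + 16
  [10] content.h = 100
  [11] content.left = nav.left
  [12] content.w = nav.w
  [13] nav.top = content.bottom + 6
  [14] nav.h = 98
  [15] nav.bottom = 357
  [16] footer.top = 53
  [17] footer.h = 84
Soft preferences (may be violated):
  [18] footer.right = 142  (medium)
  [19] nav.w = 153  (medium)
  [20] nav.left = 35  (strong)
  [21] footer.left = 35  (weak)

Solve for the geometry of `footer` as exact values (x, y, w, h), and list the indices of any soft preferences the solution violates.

footer = (x=35, y=53, w=107, h=84)
violated soft preferences: 19

1. footer.x = 35  [banner.left = footer.left]
2. footer.w = 107  [banner.w = footer.w]
3. footer.y = 53  [footer.top = 53]
4. footer.h = 84  [footer.h = 84]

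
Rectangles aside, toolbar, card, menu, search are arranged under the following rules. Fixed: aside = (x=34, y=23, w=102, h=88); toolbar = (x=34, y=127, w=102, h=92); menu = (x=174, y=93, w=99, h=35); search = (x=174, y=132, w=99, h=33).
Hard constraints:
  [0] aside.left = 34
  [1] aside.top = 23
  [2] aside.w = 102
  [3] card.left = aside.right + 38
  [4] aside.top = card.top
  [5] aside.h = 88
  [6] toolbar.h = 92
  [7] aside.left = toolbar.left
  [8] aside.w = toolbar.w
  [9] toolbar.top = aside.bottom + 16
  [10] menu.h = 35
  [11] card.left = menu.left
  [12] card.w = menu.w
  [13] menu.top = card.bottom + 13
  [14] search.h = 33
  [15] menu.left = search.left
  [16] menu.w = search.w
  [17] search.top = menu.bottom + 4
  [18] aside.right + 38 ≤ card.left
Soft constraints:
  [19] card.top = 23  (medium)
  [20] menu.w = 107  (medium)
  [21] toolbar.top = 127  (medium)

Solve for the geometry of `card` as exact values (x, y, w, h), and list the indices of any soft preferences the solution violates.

1. card.x = 174  [card.left = aside.right + 38]
2. card.y = 23  [aside.top = card.top]
3. card.w = 99  [card.w = menu.w]
4. card.h = 57  [menu.top = card.bottom + 13]

card = (x=174, y=23, w=99, h=57)
violated soft preferences: 20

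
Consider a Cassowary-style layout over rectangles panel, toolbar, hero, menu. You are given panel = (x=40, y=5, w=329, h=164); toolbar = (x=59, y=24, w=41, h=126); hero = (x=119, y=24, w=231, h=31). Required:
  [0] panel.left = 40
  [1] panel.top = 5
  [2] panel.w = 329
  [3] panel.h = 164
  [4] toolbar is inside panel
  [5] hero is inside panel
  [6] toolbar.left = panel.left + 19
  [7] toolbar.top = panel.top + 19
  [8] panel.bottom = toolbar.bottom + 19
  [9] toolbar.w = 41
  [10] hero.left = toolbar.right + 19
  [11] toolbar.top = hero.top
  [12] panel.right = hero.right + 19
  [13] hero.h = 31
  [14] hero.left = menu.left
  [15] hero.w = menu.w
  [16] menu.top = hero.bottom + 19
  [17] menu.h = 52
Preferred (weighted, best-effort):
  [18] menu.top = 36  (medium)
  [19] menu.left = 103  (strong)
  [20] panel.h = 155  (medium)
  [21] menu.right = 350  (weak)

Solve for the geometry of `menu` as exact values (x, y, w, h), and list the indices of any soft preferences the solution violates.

1. menu.x = 119  [hero.left = menu.left]
2. menu.w = 231  [hero.w = menu.w]
3. menu.y = 74  [menu.top = hero.bottom + 19]
4. menu.h = 52  [menu.h = 52]

menu = (x=119, y=74, w=231, h=52)
violated soft preferences: 18, 19, 20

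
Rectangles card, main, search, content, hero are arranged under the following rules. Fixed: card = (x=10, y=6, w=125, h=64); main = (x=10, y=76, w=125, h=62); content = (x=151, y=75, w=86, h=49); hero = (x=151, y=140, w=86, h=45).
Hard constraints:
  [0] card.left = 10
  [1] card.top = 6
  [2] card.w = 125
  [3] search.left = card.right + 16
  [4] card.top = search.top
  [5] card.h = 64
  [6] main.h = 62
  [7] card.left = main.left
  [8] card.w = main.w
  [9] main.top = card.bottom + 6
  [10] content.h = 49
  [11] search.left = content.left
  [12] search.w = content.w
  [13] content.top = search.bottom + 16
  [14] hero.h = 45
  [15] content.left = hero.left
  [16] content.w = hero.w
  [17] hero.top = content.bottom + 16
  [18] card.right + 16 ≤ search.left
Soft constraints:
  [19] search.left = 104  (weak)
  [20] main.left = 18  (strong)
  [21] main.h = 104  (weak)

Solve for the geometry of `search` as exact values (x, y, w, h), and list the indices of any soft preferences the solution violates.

1. search.x = 151  [search.left = card.right + 16]
2. search.y = 6  [card.top = search.top]
3. search.w = 86  [search.w = content.w]
4. search.h = 53  [content.top = search.bottom + 16]

search = (x=151, y=6, w=86, h=53)
violated soft preferences: 19, 20, 21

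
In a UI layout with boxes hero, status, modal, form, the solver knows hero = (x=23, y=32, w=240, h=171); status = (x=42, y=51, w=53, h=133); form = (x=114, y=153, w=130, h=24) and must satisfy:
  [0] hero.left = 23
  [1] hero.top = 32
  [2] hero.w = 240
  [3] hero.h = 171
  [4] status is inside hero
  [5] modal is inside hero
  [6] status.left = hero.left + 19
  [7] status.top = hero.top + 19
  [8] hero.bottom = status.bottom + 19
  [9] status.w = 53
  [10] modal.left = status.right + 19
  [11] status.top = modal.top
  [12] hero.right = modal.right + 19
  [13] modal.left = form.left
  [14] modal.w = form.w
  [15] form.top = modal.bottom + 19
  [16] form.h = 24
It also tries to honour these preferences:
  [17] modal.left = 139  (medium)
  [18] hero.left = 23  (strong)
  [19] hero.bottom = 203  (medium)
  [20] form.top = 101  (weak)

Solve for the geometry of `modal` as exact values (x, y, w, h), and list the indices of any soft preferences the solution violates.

1. modal.x = 114  [modal.left = status.right + 19]
2. modal.y = 51  [status.top = modal.top]
3. modal.w = 130  [hero.right = modal.right + 19]
4. modal.h = 83  [form.top = modal.bottom + 19]

modal = (x=114, y=51, w=130, h=83)
violated soft preferences: 17, 20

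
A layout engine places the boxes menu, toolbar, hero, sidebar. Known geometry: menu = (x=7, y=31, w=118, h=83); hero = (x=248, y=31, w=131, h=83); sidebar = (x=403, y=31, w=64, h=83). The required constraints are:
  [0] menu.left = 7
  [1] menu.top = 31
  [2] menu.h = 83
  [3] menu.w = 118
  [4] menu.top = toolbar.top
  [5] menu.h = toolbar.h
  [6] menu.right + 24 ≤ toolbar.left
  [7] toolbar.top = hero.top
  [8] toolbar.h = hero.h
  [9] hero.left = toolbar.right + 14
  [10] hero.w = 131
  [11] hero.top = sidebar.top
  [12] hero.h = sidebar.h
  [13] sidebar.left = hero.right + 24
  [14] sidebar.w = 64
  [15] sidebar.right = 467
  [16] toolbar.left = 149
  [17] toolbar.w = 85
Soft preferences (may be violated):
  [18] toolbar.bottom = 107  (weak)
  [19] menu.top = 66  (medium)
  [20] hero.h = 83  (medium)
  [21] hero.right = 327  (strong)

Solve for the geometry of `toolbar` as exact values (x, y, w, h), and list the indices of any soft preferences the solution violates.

1. toolbar.y = 31  [menu.top = toolbar.top]
2. toolbar.h = 83  [menu.h = toolbar.h]
3. toolbar.x = 149  [toolbar.left = 149]
4. toolbar.w = 85  [toolbar.w = 85]

toolbar = (x=149, y=31, w=85, h=83)
violated soft preferences: 18, 19, 21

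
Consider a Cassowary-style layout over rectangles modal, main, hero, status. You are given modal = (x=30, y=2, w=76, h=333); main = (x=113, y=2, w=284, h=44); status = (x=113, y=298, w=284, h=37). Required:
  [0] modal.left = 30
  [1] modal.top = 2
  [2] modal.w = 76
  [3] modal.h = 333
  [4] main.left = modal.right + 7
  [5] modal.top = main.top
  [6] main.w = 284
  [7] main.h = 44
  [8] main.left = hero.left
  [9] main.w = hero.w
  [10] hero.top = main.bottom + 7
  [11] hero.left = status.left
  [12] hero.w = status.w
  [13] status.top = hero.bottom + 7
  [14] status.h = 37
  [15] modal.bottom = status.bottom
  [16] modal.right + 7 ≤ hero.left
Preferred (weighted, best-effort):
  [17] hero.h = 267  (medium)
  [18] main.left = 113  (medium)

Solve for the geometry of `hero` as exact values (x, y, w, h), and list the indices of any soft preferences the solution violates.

hero = (x=113, y=53, w=284, h=238)
violated soft preferences: 17

1. hero.x = 113  [main.left = hero.left]
2. hero.w = 284  [main.w = hero.w]
3. hero.y = 53  [hero.top = main.bottom + 7]
4. hero.h = 238  [status.top = hero.bottom + 7]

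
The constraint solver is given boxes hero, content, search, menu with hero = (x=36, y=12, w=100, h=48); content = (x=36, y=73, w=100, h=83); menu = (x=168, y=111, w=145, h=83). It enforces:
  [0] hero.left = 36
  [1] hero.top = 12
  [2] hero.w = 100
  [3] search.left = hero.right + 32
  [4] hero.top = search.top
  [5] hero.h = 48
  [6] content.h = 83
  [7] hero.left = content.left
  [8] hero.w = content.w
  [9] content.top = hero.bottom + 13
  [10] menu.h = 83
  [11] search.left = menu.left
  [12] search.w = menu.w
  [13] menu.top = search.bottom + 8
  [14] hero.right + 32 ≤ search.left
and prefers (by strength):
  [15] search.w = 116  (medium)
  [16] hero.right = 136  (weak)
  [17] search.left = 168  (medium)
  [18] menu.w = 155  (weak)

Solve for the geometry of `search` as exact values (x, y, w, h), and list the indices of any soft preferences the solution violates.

search = (x=168, y=12, w=145, h=91)
violated soft preferences: 15, 18

1. search.x = 168  [search.left = hero.right + 32]
2. search.y = 12  [hero.top = search.top]
3. search.w = 145  [search.w = menu.w]
4. search.h = 91  [menu.top = search.bottom + 8]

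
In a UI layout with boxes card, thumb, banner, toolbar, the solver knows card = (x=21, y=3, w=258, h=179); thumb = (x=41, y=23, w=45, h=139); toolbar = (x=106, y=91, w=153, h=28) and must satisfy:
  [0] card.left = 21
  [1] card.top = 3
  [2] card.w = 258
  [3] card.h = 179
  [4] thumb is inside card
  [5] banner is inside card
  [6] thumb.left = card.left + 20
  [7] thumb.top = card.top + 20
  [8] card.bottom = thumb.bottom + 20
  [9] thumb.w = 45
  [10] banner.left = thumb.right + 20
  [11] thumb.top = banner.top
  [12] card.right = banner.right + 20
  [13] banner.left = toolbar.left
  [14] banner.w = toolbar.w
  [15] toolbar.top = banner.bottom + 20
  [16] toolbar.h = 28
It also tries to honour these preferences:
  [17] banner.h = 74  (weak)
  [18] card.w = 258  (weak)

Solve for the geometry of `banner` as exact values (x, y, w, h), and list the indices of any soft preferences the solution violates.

banner = (x=106, y=23, w=153, h=48)
violated soft preferences: 17

1. banner.x = 106  [banner.left = thumb.right + 20]
2. banner.y = 23  [thumb.top = banner.top]
3. banner.w = 153  [card.right = banner.right + 20]
4. banner.h = 48  [toolbar.top = banner.bottom + 20]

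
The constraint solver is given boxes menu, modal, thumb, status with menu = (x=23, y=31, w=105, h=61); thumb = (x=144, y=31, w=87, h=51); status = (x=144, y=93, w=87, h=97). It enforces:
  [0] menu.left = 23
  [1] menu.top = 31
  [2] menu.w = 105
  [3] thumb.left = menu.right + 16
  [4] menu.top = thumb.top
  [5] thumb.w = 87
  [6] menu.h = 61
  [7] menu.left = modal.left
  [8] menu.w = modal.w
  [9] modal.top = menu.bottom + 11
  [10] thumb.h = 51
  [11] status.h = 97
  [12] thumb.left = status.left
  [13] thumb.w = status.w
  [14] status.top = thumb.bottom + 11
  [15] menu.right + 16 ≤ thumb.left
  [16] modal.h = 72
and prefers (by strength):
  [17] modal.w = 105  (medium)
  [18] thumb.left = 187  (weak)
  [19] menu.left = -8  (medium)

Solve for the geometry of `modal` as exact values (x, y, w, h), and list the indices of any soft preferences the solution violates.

modal = (x=23, y=103, w=105, h=72)
violated soft preferences: 18, 19

1. modal.x = 23  [menu.left = modal.left]
2. modal.w = 105  [menu.w = modal.w]
3. modal.y = 103  [modal.top = menu.bottom + 11]
4. modal.h = 72  [modal.h = 72]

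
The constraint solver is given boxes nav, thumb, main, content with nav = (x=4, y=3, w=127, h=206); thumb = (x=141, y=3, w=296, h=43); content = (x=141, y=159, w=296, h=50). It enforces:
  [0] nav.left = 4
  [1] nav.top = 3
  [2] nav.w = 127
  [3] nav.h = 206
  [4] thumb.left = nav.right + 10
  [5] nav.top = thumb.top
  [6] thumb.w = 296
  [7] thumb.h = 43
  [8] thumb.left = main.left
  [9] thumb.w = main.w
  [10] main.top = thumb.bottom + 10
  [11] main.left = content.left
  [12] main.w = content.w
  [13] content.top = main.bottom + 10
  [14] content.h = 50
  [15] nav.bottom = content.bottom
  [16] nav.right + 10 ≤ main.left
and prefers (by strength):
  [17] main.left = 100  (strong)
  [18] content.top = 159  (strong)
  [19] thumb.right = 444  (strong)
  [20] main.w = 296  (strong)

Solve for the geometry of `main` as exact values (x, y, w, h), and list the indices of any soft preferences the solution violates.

main = (x=141, y=56, w=296, h=93)
violated soft preferences: 17, 19

1. main.x = 141  [thumb.left = main.left]
2. main.w = 296  [thumb.w = main.w]
3. main.y = 56  [main.top = thumb.bottom + 10]
4. main.h = 93  [content.top = main.bottom + 10]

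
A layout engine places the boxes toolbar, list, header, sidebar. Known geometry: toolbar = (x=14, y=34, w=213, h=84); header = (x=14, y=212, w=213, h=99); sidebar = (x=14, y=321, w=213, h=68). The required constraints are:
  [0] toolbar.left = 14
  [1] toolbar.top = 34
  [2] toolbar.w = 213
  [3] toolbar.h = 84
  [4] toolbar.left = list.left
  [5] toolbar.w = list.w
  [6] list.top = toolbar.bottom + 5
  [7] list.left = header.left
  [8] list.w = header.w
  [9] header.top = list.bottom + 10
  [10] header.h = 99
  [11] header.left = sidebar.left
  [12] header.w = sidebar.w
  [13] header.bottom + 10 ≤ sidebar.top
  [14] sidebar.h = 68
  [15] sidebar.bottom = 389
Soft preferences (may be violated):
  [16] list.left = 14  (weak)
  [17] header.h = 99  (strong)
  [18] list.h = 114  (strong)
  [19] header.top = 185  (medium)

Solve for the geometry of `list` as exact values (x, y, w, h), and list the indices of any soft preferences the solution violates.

list = (x=14, y=123, w=213, h=79)
violated soft preferences: 18, 19

1. list.x = 14  [toolbar.left = list.left]
2. list.w = 213  [toolbar.w = list.w]
3. list.y = 123  [list.top = toolbar.bottom + 5]
4. list.h = 79  [header.top = list.bottom + 10]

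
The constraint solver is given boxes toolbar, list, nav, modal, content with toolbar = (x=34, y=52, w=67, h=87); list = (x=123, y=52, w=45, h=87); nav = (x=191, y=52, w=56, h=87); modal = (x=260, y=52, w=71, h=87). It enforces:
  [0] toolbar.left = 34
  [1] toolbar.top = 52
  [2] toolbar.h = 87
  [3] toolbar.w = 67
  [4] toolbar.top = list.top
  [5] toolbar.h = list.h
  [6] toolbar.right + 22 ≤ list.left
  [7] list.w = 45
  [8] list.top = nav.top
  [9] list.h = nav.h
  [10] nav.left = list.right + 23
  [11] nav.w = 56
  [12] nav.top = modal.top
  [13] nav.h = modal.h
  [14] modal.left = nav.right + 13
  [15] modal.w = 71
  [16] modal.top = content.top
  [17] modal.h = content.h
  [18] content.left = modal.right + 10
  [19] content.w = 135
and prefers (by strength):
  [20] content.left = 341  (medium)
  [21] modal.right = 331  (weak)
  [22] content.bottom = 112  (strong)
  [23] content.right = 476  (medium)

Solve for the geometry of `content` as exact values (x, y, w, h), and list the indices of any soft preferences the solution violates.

1. content.y = 52  [modal.top = content.top]
2. content.h = 87  [modal.h = content.h]
3. content.x = 341  [content.left = modal.right + 10]
4. content.w = 135  [content.w = 135]

content = (x=341, y=52, w=135, h=87)
violated soft preferences: 22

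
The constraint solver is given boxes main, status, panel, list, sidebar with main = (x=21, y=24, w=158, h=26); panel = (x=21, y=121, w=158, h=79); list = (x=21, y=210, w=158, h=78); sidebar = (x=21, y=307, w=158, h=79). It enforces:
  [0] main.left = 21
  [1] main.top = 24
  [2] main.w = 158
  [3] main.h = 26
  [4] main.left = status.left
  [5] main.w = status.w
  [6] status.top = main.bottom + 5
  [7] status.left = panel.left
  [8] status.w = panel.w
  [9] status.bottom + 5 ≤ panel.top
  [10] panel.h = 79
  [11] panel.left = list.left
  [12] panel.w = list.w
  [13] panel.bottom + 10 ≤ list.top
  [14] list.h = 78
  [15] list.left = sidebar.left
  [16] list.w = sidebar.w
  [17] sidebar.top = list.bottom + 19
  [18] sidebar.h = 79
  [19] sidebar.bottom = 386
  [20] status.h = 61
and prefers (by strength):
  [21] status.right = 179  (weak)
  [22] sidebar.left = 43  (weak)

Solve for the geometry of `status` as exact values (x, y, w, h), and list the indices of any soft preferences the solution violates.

status = (x=21, y=55, w=158, h=61)
violated soft preferences: 22

1. status.x = 21  [main.left = status.left]
2. status.w = 158  [main.w = status.w]
3. status.y = 55  [status.top = main.bottom + 5]
4. status.h = 61  [status.h = 61]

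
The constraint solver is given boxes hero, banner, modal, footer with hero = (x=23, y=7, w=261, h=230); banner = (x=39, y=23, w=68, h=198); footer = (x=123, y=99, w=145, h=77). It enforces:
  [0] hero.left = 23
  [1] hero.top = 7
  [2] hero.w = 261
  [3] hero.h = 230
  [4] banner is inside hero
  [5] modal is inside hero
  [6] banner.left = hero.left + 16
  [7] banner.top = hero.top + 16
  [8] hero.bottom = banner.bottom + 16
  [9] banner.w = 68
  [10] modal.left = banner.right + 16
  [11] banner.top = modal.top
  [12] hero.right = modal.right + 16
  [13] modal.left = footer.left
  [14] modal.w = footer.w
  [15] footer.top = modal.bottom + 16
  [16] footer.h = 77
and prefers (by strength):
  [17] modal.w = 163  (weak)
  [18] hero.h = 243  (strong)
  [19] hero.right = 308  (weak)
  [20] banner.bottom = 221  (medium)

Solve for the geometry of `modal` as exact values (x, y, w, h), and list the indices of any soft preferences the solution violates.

modal = (x=123, y=23, w=145, h=60)
violated soft preferences: 17, 18, 19

1. modal.x = 123  [modal.left = banner.right + 16]
2. modal.y = 23  [banner.top = modal.top]
3. modal.w = 145  [hero.right = modal.right + 16]
4. modal.h = 60  [footer.top = modal.bottom + 16]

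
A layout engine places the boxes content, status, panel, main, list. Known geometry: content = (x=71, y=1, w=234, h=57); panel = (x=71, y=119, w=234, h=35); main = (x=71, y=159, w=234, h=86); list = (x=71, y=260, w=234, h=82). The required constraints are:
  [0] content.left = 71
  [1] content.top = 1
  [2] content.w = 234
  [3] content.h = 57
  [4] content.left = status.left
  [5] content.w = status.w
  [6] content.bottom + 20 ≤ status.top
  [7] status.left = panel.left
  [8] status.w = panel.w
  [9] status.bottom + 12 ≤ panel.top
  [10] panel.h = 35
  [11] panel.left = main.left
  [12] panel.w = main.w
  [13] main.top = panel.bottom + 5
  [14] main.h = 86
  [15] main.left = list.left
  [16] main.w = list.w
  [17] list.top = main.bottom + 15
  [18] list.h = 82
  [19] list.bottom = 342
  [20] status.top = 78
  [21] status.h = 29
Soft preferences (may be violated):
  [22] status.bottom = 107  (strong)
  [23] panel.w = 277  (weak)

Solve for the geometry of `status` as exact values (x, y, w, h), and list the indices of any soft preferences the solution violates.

status = (x=71, y=78, w=234, h=29)
violated soft preferences: 23

1. status.x = 71  [content.left = status.left]
2. status.w = 234  [content.w = status.w]
3. status.y = 78  [status.top = 78]
4. status.h = 29  [status.h = 29]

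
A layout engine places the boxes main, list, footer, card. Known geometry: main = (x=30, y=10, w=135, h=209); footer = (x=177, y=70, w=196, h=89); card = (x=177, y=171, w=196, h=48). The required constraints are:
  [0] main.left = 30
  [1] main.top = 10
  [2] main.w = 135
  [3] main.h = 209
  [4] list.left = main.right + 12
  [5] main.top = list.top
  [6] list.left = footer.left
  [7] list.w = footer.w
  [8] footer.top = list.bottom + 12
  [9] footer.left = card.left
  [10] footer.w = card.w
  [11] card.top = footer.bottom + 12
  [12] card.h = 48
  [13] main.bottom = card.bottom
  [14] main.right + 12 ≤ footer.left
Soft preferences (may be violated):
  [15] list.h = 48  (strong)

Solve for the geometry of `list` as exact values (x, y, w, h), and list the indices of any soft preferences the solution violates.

list = (x=177, y=10, w=196, h=48)
violated soft preferences: none

1. list.x = 177  [list.left = main.right + 12]
2. list.y = 10  [main.top = list.top]
3. list.w = 196  [list.w = footer.w]
4. list.h = 48  [footer.top = list.bottom + 12]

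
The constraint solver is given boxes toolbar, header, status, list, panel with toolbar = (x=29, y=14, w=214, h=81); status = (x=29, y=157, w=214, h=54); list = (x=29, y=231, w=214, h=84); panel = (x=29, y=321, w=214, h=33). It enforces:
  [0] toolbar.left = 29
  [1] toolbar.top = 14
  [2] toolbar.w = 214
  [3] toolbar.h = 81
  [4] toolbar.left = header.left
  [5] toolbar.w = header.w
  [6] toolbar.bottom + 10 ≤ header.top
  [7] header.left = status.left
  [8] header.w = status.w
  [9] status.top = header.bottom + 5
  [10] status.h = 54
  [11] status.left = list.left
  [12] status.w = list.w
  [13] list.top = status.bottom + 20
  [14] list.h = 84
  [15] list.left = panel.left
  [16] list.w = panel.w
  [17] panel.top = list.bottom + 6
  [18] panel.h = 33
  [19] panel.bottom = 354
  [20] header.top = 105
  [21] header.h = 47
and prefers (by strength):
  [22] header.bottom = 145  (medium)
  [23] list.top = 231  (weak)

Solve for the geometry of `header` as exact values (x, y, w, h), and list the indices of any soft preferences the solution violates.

header = (x=29, y=105, w=214, h=47)
violated soft preferences: 22

1. header.x = 29  [toolbar.left = header.left]
2. header.w = 214  [toolbar.w = header.w]
3. header.y = 105  [header.top = 105]
4. header.h = 47  [header.h = 47]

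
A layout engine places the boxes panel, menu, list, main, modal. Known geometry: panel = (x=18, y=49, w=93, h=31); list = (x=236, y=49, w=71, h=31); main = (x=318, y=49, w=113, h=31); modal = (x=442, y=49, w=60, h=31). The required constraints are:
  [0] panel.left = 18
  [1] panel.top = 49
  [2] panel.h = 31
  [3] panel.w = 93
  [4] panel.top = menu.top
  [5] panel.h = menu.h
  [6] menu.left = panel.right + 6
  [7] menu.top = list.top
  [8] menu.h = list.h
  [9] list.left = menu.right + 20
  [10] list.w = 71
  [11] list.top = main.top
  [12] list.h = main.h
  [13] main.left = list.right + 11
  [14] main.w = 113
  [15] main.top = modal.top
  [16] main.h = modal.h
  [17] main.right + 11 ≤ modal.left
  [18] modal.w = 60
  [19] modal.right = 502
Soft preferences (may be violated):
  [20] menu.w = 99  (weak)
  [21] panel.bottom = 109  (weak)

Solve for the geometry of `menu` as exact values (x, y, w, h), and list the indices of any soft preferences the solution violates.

1. menu.y = 49  [panel.top = menu.top]
2. menu.h = 31  [panel.h = menu.h]
3. menu.x = 117  [menu.left = panel.right + 6]
4. menu.w = 99  [list.left = menu.right + 20]

menu = (x=117, y=49, w=99, h=31)
violated soft preferences: 21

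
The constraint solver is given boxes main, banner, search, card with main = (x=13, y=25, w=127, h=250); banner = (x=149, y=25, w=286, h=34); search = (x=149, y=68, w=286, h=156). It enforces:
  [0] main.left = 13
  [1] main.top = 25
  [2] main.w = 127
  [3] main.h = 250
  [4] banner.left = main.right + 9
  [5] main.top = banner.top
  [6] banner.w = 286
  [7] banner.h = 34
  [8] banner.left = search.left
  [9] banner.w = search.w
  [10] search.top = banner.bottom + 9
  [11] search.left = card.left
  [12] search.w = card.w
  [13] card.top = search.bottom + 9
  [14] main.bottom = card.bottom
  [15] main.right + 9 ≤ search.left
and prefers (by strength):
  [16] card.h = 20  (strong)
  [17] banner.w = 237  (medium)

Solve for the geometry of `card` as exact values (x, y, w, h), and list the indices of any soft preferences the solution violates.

1. card.x = 149  [search.left = card.left]
2. card.w = 286  [search.w = card.w]
3. card.y = 233  [card.top = search.bottom + 9]
4. card.h = 42  [main.bottom = card.bottom]

card = (x=149, y=233, w=286, h=42)
violated soft preferences: 16, 17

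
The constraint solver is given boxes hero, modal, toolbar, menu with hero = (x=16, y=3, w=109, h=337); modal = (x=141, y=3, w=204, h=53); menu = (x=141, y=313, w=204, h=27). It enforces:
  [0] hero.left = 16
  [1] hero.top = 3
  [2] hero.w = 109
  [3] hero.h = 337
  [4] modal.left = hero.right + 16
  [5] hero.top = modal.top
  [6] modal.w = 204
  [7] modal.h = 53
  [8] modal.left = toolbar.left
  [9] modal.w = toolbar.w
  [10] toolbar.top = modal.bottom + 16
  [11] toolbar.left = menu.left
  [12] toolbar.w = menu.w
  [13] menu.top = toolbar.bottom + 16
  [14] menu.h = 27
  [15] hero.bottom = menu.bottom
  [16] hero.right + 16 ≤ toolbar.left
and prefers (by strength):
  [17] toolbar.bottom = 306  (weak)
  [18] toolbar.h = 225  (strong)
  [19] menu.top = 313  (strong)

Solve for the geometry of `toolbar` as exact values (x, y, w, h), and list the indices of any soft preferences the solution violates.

1. toolbar.x = 141  [modal.left = toolbar.left]
2. toolbar.w = 204  [modal.w = toolbar.w]
3. toolbar.y = 72  [toolbar.top = modal.bottom + 16]
4. toolbar.h = 225  [menu.top = toolbar.bottom + 16]

toolbar = (x=141, y=72, w=204, h=225)
violated soft preferences: 17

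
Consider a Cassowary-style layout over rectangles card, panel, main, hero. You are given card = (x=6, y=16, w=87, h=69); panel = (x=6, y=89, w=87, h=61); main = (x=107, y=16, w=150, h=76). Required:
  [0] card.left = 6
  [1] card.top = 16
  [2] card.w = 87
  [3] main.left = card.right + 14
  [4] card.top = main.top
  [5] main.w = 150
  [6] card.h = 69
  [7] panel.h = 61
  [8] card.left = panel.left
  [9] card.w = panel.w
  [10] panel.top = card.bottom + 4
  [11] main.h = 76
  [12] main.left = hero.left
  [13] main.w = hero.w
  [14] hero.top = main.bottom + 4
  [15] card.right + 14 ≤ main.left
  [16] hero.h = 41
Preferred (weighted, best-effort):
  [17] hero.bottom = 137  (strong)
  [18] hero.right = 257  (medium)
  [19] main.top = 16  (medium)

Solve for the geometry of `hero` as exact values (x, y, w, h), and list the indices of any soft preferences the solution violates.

1. hero.x = 107  [main.left = hero.left]
2. hero.w = 150  [main.w = hero.w]
3. hero.y = 96  [hero.top = main.bottom + 4]
4. hero.h = 41  [hero.h = 41]

hero = (x=107, y=96, w=150, h=41)
violated soft preferences: none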